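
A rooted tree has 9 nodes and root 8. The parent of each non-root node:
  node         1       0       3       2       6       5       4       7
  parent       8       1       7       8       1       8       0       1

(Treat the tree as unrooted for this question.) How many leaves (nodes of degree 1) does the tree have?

Exactly 5 nodes have a single neighbour: 2, 3, 4, 5, 6.

5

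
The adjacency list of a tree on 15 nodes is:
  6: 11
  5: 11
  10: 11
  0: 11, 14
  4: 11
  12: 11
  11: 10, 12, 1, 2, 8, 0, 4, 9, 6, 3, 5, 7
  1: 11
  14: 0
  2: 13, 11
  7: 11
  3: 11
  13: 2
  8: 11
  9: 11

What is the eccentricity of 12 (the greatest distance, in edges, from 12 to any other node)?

A farthest node from 12 is 13 (14 also at distance 3).
The path 12–11–2–13 has 3 edges.

3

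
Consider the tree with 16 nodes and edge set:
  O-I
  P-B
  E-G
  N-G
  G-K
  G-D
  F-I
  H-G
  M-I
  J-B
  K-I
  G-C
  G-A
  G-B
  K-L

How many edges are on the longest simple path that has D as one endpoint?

The node farthest from D is O (F, M also at distance 4), via D-G-K-I-O — 4 edges.

4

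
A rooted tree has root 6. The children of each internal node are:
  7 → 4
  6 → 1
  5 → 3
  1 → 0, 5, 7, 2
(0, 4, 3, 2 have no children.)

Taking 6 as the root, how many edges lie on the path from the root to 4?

6 → 1 → 7 → 4 — 3 edges.

3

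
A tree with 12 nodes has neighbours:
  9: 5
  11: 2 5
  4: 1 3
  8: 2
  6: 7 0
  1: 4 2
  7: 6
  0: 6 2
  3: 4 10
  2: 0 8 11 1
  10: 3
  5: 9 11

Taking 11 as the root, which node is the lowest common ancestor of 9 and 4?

11

9's ancestor chain is 9, 5, 11 and 4's is 4, 1, 2, 11; they first meet at 11.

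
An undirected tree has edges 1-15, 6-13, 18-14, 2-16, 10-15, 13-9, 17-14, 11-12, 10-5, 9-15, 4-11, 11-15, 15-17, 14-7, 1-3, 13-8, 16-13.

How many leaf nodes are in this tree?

The leaves are 2, 3, 4, 5, 6, 7, 8, 12, 18.
That is 9 leaves.

9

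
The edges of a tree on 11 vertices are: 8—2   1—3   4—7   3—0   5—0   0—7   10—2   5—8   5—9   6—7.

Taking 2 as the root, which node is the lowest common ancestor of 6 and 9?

5

Ancestors of 6 (toward the root): 6, 7, 0, 5, 8, 2.
Ancestors of 9: 9, 5, 8, 2.
The deepest node appearing in both lists is 5.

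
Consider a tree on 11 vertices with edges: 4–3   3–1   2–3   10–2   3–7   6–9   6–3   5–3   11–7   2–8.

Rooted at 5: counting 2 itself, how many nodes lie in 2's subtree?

3

Descendants of 2 (including itself): 2, 10, 8. That's 3.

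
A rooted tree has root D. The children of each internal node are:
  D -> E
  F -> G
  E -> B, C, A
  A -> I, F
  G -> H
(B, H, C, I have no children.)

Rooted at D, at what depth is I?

Climbing from I to the root: I – A – E – D. That's 3 steps.

3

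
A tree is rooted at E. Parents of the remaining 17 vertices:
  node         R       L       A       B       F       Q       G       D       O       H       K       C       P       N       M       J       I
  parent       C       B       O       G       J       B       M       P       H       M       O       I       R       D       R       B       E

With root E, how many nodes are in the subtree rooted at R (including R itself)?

15

Descendants of R (including itself): R, M, P, G, H, D, B, O, N, J, L, Q, A, K, F. That's 15.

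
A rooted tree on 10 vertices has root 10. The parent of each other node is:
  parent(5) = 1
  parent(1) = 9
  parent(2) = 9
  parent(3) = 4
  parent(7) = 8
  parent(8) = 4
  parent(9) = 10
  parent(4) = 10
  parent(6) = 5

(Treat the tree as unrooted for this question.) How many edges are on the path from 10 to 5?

The path is 10 – 9 – 1 – 5, which has 3 edges.

3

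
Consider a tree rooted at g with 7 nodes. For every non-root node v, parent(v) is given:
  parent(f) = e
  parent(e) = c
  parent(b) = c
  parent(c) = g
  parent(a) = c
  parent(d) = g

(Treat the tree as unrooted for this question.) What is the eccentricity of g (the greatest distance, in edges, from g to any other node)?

3

The node farthest from g is f, via g – c – e – f — 3 edges.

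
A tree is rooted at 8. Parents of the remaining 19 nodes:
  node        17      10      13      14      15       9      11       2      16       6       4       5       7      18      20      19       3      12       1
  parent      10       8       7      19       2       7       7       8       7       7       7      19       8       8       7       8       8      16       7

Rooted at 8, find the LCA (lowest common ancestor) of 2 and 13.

8

Path 2→root: 2 8; path 13→root: 13 7 8.
First common node: 8.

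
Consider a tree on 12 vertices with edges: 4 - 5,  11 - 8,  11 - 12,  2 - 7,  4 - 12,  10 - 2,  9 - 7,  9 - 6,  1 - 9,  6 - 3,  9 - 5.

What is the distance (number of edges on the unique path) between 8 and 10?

8–11–12–4–5–9–7–2–10: 8 edges.

8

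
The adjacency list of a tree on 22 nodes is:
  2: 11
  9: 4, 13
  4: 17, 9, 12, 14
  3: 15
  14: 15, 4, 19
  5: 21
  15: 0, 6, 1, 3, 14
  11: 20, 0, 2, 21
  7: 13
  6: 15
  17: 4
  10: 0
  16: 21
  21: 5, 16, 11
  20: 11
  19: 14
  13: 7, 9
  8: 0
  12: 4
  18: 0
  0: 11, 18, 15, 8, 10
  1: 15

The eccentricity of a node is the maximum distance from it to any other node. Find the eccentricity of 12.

The node farthest from 12 is 16 (5 also at distance 7), via 12 – 4 – 14 – 15 – 0 – 11 – 21 – 16 — 7 edges.

7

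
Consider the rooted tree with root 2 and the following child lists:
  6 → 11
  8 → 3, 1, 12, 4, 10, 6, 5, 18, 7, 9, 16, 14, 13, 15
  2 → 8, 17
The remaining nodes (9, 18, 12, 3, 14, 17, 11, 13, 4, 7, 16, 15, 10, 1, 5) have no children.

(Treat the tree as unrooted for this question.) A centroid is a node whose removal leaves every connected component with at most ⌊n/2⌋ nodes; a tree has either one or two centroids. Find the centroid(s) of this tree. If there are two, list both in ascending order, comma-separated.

8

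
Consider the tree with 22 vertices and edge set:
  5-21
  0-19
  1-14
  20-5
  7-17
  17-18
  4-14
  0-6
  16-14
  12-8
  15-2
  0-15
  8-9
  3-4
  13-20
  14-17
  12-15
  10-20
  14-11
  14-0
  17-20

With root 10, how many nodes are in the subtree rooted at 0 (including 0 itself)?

The subtree rooted at 0 contains: 0, 15, 19, 6, 12, 2, 8, 9 — 8 nodes.

8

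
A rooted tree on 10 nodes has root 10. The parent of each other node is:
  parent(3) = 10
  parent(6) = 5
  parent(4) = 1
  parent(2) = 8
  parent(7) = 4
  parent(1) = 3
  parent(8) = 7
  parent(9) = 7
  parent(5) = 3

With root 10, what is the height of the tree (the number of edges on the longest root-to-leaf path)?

The longest root-to-leaf path is 10-3-1-4-7-8-2 (6 edges).

6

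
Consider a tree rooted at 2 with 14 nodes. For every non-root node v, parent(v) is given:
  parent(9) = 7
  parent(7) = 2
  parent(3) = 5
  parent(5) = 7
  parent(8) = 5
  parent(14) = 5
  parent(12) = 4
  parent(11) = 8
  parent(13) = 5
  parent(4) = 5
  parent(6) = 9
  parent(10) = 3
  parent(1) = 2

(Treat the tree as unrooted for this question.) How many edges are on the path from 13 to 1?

4

13 - 5 - 7 - 2 - 1: 4 edges.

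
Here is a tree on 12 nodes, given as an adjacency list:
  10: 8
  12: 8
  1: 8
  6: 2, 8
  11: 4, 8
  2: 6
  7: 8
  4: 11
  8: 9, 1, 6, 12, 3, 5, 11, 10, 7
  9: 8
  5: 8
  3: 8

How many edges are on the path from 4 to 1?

3

The path is 4–11–8–1, which has 3 edges.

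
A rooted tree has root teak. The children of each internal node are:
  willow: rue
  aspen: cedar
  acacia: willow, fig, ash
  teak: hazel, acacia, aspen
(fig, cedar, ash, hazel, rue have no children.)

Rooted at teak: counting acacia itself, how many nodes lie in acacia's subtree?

5

The subtree rooted at acacia contains: acacia, fig, willow, ash, rue — 5 nodes.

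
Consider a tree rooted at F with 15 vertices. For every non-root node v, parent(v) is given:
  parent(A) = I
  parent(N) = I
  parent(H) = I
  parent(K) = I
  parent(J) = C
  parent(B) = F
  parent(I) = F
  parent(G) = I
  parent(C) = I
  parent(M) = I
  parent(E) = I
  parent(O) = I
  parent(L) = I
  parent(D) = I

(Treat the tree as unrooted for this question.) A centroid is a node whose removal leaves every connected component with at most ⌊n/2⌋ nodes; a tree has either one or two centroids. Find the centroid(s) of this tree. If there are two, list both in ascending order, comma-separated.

I

If I is removed the pieces have sizes 2, 2, 1, 1, 1, 1, 1, 1, 1, 1, 1, 1, all ≤ ⌊15/2⌋ = 7.
No neighbour of I does as well, so I is the unique centroid.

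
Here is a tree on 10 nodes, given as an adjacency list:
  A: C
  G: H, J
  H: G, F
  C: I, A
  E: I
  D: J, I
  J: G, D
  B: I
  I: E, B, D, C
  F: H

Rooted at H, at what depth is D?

3

Climbing from D to the root: D – J – G – H. That's 3 steps.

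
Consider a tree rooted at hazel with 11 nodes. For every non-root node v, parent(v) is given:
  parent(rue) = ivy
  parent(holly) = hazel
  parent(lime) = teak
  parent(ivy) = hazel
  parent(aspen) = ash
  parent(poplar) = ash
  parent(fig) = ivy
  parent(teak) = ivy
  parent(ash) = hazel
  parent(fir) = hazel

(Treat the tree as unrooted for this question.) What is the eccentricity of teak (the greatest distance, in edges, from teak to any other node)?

Distances from teak peak at 4, attained at poplar (aspen also at distance 4).
teak-ivy-hazel-ash-poplar

4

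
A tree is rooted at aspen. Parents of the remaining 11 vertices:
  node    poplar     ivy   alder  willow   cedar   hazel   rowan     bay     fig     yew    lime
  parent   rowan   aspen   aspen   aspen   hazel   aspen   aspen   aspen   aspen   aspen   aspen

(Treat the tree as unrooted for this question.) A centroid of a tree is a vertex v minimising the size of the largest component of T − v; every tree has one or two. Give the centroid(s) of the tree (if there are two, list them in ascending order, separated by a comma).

aspen

Removing aspen splits the tree into components of sizes 2, 2, 1, 1, 1, 1, 1, 1, 1; the largest is 2 ≤ ⌊12/2⌋ = 6.
No neighbour of aspen does as well, so aspen is the unique centroid.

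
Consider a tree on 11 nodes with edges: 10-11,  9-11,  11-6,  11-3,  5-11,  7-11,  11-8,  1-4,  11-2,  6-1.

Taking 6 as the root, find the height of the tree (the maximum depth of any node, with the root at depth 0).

2 sits deepest: 6–11–2 — 2 edges from the root.

2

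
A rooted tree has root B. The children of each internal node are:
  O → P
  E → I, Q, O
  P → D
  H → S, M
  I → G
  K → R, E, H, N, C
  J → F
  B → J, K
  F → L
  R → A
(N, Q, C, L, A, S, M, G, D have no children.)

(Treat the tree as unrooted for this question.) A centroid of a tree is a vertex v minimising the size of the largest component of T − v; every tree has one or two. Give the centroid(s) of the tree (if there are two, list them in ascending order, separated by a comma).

K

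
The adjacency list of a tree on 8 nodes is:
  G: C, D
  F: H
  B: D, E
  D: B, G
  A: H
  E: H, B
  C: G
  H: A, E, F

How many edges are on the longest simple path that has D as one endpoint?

4

A farthest node from D is A (F also at distance 4).
The path D-B-E-H-A has 4 edges.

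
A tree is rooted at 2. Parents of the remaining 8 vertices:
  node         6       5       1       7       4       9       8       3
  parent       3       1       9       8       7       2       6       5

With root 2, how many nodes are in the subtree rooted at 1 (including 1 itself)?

7

Descendants of 1 (including itself): 1, 5, 3, 6, 8, 7, 4. That's 7.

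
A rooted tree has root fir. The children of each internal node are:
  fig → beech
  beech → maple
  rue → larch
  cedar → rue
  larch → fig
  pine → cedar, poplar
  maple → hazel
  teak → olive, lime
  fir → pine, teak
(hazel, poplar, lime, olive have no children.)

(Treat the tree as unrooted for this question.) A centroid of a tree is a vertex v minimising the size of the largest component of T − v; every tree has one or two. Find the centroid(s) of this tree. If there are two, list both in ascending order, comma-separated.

Delete cedar: the remaining components have sizes 6, 6. Max 6 ≤ 6, so cedar is a centroid.
Every other node leaves some component of size > 6, so the centroid is unique.

cedar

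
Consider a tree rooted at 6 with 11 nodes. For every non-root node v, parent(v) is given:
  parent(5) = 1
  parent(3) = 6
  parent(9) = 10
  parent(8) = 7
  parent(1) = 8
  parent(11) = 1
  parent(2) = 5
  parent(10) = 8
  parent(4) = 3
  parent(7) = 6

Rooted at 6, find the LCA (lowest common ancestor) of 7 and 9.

7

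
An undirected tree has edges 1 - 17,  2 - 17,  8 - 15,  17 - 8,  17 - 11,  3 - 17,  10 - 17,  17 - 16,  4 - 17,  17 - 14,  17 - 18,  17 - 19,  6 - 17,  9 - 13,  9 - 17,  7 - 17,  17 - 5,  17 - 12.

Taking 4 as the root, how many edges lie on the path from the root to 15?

3

4–17–8–15 — 3 edges.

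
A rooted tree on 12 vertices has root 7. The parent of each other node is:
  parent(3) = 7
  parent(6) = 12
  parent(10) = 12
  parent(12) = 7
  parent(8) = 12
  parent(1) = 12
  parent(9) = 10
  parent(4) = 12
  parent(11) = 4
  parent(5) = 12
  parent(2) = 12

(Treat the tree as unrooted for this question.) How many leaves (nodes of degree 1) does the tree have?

Exactly 8 nodes have a single neighbour: 1, 2, 3, 5, 6, 8, 9, 11.

8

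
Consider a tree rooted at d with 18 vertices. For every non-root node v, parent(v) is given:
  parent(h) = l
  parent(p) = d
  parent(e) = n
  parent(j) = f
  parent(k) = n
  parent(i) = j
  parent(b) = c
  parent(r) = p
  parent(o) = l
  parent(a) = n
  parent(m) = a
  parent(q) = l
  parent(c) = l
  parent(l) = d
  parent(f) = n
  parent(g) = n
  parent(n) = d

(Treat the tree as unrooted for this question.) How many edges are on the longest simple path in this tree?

BFS from b reaches i last, at distance 7; BFS from i confirms no node is farther.
Path: b - c - l - d - n - f - j - i.

7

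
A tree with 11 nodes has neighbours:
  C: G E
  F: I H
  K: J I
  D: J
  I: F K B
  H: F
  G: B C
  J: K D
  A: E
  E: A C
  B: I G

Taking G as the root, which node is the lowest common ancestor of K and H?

K's ancestor chain is K, I, B, G and H's is H, F, I, B, G; they first meet at I.

I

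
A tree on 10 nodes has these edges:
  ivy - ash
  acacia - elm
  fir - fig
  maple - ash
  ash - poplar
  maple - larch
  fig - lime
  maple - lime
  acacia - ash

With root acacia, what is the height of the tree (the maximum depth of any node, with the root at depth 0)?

5

The longest root-to-leaf path is acacia-ash-maple-lime-fig-fir (5 edges).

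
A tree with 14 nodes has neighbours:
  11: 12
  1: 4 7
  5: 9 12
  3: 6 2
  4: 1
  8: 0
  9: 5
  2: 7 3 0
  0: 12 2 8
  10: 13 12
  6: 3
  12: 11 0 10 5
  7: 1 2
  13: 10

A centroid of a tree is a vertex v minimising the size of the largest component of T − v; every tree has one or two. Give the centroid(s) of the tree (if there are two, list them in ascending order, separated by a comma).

Delete 0: the remaining components have sizes 6, 6, 1. Max 6 ≤ 7, so 0 is a centroid.
Every other node leaves some component of size > 7, so the centroid is unique.

0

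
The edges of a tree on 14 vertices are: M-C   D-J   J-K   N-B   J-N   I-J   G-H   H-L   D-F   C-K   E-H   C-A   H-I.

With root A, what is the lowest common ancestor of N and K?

Path N→root: N J K C A; path K→root: K C A.
First common node: K.

K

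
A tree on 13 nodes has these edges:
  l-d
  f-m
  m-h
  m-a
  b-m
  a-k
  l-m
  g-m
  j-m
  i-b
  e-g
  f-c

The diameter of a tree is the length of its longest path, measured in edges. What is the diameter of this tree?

4

BFS from d reaches c last, at distance 4; BFS from c confirms no node is farther.
Path: d–l–m–f–c.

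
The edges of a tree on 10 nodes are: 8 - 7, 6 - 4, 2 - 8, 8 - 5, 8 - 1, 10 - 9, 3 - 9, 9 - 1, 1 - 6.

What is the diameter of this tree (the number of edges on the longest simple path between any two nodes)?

Starting from 5, a farthest node is 10 at distance 4.
One longest path: 5 – 8 – 1 – 9 – 10.
So the diameter is 4.

4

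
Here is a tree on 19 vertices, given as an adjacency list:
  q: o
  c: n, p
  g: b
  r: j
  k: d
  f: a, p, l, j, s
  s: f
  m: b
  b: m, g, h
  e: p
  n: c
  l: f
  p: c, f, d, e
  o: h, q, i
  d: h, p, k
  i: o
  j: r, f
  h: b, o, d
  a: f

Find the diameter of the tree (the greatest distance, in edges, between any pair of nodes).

BFS from m reaches r last, at distance 7; BFS from r confirms no node is farther.
Path: m - b - h - d - p - f - j - r.

7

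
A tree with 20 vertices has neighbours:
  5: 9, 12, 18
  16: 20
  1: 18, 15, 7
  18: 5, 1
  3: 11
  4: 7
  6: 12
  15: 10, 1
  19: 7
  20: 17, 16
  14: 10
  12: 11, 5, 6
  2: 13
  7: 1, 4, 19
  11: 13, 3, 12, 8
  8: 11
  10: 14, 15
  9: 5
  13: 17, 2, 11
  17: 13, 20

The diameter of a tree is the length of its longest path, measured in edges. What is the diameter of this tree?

A longest path is 16–20–17–13–11–12–5–18–1–15–10–14, with 11 edges.

11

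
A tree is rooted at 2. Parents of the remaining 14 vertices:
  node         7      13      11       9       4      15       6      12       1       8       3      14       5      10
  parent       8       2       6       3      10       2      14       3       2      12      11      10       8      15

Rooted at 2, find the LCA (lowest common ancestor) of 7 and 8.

Ancestors of 7 (toward the root): 7, 8, 12, 3, 11, 6, 14, 10, 15, 2.
Ancestors of 8: 8, 12, 3, 11, 6, 14, 10, 15, 2.
The deepest node appearing in both lists is 8.

8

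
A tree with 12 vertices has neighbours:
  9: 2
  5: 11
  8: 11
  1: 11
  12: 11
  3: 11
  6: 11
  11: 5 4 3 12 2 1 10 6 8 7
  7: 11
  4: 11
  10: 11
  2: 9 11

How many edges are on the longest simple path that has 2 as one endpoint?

The node farthest from 2 is 12 (3, 10, 8, 5, 6, 1, 7, 4 also at distance 2), via 2-11-12 — 2 edges.

2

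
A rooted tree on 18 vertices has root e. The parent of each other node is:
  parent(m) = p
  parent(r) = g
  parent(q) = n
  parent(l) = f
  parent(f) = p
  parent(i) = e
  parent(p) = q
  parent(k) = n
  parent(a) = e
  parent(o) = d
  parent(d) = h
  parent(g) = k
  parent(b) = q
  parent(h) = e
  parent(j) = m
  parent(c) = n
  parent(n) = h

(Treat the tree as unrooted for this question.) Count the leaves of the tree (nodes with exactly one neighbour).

8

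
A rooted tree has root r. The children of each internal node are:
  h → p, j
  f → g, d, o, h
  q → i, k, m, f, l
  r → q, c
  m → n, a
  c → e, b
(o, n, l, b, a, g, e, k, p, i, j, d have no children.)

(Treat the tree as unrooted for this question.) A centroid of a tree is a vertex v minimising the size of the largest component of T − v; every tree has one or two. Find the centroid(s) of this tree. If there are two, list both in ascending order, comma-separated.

Delete q: the remaining components have sizes 7, 4, 3, 1, 1, 1. Max 7 ≤ 9, so q is a centroid.
No neighbour of q does as well, so q is the unique centroid.

q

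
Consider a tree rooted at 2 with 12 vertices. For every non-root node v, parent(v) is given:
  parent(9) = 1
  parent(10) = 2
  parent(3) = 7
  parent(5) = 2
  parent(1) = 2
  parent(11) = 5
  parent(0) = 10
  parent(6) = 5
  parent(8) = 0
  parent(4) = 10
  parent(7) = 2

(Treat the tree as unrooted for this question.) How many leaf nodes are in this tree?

The leaves are 3, 4, 6, 8, 9, 11.
That is 6 leaves.

6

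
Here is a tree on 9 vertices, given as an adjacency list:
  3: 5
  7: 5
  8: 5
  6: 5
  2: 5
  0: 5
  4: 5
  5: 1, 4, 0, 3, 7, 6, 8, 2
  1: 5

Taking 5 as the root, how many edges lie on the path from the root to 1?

5–1 — 1 edges.

1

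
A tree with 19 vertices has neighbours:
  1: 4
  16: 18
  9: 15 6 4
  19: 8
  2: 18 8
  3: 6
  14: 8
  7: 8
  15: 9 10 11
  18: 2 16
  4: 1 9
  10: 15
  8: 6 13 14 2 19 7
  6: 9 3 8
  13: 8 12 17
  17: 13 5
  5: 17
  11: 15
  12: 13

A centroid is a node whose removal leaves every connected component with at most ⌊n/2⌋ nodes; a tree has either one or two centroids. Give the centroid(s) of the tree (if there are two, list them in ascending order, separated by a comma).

Removing 8 splits the tree into components of sizes 8, 4, 3, 1, 1, 1; the largest is 8 ≤ ⌊19/2⌋ = 9.
Every other node leaves some component of size > 9, so the centroid is unique.

8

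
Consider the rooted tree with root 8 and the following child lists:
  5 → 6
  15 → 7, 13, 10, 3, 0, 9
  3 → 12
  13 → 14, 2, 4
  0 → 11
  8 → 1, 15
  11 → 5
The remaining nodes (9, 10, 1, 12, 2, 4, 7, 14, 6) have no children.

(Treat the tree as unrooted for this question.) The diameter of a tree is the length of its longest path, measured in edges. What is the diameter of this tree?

6

A longest path is 6–5–11–0–15–8–1, with 6 edges.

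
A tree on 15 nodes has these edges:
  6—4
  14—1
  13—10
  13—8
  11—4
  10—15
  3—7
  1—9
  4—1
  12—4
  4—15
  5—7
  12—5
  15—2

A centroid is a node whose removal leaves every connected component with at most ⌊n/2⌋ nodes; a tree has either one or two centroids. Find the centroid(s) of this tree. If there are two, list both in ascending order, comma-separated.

If 4 is removed the pieces have sizes 5, 4, 3, 1, 1, all ≤ ⌊15/2⌋ = 7.
Every other node leaves some component of size > 7, so the centroid is unique.

4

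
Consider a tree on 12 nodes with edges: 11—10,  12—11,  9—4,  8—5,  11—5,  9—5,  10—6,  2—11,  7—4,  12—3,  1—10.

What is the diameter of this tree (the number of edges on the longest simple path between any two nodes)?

6

A longest path is 6-10-11-5-9-4-7, with 6 edges.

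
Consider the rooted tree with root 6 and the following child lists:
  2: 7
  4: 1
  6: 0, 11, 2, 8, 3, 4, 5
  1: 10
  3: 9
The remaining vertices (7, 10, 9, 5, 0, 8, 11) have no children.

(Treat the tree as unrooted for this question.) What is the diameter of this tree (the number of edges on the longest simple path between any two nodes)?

5

A longest path is 9 – 3 – 6 – 4 – 1 – 10, with 5 edges.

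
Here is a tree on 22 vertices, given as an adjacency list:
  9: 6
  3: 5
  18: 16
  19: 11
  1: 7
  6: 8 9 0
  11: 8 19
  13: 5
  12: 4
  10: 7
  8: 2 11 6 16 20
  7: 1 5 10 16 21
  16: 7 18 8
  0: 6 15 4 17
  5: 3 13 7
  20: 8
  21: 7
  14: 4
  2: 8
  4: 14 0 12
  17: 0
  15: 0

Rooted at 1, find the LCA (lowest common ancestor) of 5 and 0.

5's ancestor chain is 5, 7, 1 and 0's is 0, 6, 8, 16, 7, 1; they first meet at 7.

7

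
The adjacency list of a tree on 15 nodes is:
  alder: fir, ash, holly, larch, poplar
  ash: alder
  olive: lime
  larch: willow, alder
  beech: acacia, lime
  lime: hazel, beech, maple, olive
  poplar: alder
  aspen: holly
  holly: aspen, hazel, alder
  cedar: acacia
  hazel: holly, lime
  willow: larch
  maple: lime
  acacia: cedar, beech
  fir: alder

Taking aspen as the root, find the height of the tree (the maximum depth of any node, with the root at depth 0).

6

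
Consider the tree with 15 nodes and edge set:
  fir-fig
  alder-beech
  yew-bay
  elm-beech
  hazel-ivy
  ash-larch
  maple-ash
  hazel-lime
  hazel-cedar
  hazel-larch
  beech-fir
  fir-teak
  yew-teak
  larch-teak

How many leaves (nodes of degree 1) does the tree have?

Degree-1 nodes: alder, bay, cedar, elm, fig, ivy, lime, maple — 8 of them.

8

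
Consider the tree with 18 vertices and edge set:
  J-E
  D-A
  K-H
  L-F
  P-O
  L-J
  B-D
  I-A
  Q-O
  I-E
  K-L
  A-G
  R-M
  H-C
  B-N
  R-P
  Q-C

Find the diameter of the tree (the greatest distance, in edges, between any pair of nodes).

BFS from M reaches N last, at distance 15; BFS from N confirms no node is farther.
Path: M-R-P-O-Q-C-H-K-L-J-E-I-A-D-B-N.

15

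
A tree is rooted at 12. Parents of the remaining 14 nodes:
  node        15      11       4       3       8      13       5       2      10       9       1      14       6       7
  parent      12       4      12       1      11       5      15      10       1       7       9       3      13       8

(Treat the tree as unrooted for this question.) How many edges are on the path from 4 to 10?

The path is 4–11–8–7–9–1–10, which has 6 edges.

6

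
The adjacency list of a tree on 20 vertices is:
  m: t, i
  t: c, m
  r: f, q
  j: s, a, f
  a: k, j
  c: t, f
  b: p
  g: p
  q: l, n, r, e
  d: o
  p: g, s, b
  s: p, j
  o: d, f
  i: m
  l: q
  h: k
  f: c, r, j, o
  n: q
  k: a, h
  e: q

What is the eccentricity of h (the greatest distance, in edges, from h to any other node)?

Distances from h peak at 8, attained at i.
h-k-a-j-f-c-t-m-i

8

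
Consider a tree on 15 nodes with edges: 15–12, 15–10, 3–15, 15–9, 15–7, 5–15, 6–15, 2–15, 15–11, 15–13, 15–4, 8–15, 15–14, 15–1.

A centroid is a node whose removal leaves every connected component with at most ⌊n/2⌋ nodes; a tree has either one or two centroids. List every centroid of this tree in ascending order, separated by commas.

Removing 15 splits the tree into components of sizes 1, 1, 1, 1, 1, 1, 1, 1, 1, 1, 1, 1, 1, 1; the largest is 1 ≤ ⌊15/2⌋ = 7.
Every other node leaves some component of size > 7, so the centroid is unique.

15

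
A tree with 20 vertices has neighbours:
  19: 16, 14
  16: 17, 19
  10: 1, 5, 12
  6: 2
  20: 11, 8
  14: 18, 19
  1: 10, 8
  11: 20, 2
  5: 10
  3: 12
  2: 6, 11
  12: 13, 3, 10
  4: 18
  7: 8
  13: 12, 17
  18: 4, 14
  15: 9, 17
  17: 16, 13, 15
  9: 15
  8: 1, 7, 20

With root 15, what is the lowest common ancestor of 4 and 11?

17

4's ancestor chain is 4, 18, 14, 19, 16, 17, 15 and 11's is 11, 20, 8, 1, 10, 12, 13, 17, 15; they first meet at 17.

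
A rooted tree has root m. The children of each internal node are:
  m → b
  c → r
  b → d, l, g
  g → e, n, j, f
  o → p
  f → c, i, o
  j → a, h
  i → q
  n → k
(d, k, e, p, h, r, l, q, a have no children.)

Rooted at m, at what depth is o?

4

m–b–g–f–o — 4 edges.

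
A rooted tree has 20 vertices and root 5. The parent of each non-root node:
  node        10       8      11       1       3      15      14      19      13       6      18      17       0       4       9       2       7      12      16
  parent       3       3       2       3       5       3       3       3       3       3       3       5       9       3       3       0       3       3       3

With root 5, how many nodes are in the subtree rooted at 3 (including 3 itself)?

3's subtree: {3, 18, 16, 9, 19, 12, 8, 14, 7, 10, 6, 4, 15, 1, 13, 0, 2, 11}, size 18.

18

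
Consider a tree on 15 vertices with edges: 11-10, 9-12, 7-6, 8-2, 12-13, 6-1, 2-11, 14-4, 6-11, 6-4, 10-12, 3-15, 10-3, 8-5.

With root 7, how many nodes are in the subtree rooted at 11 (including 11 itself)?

10

Descendants of 11 (including itself): 11, 10, 2, 12, 3, 8, 9, 13, 15, 5. That's 10.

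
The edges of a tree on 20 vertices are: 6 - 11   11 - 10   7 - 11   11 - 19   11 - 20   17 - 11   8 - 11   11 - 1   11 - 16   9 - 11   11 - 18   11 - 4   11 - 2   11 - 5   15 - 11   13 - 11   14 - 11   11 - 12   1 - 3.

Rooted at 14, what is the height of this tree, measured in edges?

3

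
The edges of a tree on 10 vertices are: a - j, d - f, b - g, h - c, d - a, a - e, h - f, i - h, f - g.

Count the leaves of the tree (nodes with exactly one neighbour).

5

Degree-1 nodes: b, c, e, i, j — 5 of them.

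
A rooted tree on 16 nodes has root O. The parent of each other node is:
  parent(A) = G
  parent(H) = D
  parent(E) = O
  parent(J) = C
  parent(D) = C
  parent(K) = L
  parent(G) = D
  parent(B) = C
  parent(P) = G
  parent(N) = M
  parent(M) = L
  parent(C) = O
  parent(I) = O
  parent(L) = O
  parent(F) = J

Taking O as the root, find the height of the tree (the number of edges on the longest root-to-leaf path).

4

A deepest node is P, reached by O–C–D–G–P.
That path has 4 edges, so the height is 4.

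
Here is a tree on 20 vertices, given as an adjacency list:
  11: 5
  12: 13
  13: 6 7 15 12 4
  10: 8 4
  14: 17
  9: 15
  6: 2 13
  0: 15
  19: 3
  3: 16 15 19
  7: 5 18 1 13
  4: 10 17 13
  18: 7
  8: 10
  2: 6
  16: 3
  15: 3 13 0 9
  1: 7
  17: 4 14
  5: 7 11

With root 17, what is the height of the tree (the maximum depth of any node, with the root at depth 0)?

The longest root-to-leaf path is 17 – 4 – 13 – 7 – 5 – 11 (5 edges).

5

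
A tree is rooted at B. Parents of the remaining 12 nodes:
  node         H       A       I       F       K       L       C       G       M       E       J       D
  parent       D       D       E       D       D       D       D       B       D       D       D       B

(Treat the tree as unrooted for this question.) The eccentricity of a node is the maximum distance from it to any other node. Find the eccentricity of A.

Distances from A peak at 3, attained at G (I also at distance 3).
A–D–B–G

3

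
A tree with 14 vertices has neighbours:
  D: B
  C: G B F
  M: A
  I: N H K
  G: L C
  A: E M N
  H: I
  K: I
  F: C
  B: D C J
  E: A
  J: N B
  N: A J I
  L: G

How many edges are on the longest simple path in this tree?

7

A longest path is L-G-C-B-J-N-I-H, with 7 edges.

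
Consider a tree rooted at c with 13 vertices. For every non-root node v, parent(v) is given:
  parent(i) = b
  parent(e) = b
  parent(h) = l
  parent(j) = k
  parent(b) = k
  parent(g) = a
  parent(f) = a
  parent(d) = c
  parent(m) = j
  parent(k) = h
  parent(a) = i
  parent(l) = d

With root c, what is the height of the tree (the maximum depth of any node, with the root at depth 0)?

A deepest node is f, reached by c – d – l – h – k – b – i – a – f.
That path has 8 edges, so the height is 8.

8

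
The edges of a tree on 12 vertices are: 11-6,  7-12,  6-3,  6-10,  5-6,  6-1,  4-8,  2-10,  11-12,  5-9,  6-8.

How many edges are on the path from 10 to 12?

3

10 - 6 - 11 - 12: 3 edges.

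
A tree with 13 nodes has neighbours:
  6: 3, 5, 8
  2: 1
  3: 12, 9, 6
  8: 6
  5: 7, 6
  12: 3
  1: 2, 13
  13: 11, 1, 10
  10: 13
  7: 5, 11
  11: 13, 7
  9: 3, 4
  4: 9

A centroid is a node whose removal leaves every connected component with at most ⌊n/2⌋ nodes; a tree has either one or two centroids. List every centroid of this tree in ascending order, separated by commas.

Removing 5 splits the tree into components of sizes 6, 6; the largest is 6 ≤ ⌊13/2⌋ = 6.
No neighbour of 5 does as well, so 5 is the unique centroid.

5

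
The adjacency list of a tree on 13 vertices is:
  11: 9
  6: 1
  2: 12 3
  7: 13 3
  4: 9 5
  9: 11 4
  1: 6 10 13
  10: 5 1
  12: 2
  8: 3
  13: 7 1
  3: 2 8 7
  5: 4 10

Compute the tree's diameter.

10

A longest path is 12-2-3-7-13-1-10-5-4-9-11, with 10 edges.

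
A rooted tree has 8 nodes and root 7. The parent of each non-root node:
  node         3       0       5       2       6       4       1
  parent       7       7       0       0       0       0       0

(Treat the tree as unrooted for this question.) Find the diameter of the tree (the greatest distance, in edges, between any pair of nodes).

3

BFS from 3 reaches 4 last, at distance 3; BFS from 4 confirms no node is farther.
Path: 3-7-0-4.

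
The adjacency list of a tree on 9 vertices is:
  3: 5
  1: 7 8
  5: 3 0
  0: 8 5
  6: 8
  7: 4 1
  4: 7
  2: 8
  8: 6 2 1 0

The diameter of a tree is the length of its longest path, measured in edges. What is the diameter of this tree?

A longest path is 4-7-1-8-0-5-3, with 6 edges.

6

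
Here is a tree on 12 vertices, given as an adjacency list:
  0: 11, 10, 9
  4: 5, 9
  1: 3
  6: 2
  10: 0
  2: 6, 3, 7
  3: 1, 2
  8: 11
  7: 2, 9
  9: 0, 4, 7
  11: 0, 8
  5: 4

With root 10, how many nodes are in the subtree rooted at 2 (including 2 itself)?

The subtree rooted at 2 contains: 2, 3, 6, 1 — 4 nodes.

4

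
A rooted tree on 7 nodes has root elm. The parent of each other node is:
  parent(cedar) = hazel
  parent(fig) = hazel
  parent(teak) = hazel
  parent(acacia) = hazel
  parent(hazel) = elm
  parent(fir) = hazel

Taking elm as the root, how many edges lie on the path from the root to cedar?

2

Path from elm to cedar: elm–hazel–cedar, which has 2 edges.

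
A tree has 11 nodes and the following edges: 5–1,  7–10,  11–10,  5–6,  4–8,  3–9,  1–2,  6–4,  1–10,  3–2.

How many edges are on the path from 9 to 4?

6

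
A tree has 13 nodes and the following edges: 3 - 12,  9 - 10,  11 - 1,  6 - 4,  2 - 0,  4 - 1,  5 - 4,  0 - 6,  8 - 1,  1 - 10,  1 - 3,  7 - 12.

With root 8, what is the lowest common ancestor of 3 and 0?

1

Path 3→root: 3 1 8; path 0→root: 0 6 4 1 8.
First common node: 1.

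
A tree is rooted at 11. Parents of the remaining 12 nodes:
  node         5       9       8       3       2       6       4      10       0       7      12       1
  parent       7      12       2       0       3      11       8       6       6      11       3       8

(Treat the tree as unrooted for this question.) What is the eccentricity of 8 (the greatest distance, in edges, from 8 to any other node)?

7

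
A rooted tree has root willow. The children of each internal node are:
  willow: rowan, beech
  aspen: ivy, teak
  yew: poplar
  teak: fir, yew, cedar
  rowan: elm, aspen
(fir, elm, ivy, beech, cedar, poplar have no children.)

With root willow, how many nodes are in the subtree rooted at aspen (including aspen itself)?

aspen's subtree: {aspen, teak, ivy, yew, fir, cedar, poplar}, size 7.

7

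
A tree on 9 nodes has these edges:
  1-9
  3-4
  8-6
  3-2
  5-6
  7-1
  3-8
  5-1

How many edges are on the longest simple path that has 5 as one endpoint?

The node farthest from 5 is 4 (2 also at distance 4), via 5–6–8–3–4 — 4 edges.

4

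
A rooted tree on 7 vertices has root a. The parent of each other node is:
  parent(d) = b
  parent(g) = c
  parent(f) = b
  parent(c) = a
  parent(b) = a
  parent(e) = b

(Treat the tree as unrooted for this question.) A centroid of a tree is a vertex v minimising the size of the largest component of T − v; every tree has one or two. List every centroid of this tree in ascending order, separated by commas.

Delete b: the remaining components have sizes 3, 1, 1, 1. Max 3 ≤ 3, so b is a centroid.
Every other node leaves some component of size > 3, so the centroid is unique.

b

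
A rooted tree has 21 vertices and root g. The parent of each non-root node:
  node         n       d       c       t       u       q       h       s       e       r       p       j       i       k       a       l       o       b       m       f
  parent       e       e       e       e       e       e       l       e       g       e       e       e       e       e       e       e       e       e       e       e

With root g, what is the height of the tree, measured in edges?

The longest root-to-leaf path is g-e-l-h (3 edges).

3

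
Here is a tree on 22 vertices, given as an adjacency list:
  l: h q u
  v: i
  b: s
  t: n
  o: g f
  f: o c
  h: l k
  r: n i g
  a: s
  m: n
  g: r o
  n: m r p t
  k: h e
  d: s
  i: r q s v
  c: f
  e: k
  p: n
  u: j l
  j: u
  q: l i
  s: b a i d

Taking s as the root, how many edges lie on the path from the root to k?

5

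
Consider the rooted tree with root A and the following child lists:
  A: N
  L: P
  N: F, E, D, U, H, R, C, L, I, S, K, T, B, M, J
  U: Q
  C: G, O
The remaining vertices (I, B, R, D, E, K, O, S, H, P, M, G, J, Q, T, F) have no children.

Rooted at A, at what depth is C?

2

Climbing from C to the root: C → N → A. That's 2 steps.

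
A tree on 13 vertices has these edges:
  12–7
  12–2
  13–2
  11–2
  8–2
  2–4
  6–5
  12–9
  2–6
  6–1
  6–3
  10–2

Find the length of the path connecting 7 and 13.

7 - 12 - 2 - 13: 3 edges.

3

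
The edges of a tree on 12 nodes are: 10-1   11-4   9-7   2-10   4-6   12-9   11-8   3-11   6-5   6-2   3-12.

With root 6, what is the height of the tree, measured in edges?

6

The longest root-to-leaf path is 6 → 4 → 11 → 3 → 12 → 9 → 7 (6 edges).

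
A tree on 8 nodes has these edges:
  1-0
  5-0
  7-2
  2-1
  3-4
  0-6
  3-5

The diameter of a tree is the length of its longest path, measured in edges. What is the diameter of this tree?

6

Starting from 4, a farthest node is 7 at distance 6.
One longest path: 4-3-5-0-1-2-7.
So the diameter is 6.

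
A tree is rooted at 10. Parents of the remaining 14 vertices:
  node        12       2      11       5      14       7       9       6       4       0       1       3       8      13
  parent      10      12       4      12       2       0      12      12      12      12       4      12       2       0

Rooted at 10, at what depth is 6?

2

Path from 10 to 6: 10 – 12 – 6, which has 2 edges.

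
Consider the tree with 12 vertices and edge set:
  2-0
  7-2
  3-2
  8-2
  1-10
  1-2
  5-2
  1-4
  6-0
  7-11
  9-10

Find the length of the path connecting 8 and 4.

8 - 2 - 1 - 4: 3 edges.

3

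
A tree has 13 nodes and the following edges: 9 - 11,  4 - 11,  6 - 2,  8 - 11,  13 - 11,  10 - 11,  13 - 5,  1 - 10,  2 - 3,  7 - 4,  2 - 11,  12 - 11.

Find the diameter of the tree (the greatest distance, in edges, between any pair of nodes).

BFS from 3 reaches 1 last, at distance 4; BFS from 1 confirms no node is farther.
Path: 3 – 2 – 11 – 10 – 1.

4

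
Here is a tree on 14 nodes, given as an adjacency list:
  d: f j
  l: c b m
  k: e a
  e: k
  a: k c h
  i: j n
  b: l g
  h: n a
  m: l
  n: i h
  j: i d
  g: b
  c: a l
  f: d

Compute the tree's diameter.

10

A longest path is f-d-j-i-n-h-a-c-l-b-g, with 10 edges.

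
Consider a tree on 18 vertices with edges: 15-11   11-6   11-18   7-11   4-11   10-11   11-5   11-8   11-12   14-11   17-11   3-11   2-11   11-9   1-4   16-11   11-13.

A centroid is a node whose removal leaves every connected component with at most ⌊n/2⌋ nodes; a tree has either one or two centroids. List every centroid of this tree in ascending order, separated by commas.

11

Removing 11 splits the tree into components of sizes 2, 1, 1, 1, 1, 1, 1, 1, 1, 1, 1, 1, 1, 1, 1, 1; the largest is 2 ≤ ⌊18/2⌋ = 9.
No neighbour of 11 does as well, so 11 is the unique centroid.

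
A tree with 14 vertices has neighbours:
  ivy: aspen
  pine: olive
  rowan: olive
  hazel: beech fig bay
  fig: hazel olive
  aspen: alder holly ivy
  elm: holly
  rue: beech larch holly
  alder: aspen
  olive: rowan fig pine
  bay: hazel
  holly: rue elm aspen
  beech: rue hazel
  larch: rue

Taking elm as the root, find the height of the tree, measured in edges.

rowan sits deepest: elm-holly-rue-beech-hazel-fig-olive-rowan — 7 edges from the root.

7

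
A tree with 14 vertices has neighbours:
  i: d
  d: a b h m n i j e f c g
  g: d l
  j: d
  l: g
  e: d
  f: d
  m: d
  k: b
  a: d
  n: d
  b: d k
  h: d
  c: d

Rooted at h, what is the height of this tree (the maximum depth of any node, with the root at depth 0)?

k sits deepest: h – d – b – k — 3 edges from the root.

3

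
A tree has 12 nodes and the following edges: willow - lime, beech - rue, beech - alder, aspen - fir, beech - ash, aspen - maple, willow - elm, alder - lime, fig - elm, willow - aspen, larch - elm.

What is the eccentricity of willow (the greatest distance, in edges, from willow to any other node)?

Distances from willow peak at 4, attained at ash (rue also at distance 4).
willow–lime–alder–beech–ash

4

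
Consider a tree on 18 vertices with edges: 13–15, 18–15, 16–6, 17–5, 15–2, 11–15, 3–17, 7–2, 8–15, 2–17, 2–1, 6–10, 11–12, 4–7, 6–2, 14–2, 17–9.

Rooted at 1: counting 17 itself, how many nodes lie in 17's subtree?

Descendants of 17 (including itself): 17, 5, 3, 9. That's 4.

4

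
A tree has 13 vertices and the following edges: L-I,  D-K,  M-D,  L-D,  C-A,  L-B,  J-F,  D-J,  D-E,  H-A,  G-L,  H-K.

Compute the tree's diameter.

6

Starting from F, a farthest node is C at distance 6.
One longest path: F - J - D - K - H - A - C.
So the diameter is 6.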